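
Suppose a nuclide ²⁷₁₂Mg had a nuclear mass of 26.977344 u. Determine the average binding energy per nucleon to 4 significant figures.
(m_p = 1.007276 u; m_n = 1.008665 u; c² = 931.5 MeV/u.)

Z = 12, so N = A − Z = 27 − 12 = 15.
Σm = 12·m_p + 15·m_n = 12.087312 + 15.129975 = 27.217287 u
The mass defect is 27.217287 − 26.977344 = 0.239943 u.
Converting to energy: 0.239943 u × 931.5 MeV/u = 223.507 MeV
BE/A = 223.507 MeV / 27 = 8.278 MeV/nucleon

8.278 MeV/nucleon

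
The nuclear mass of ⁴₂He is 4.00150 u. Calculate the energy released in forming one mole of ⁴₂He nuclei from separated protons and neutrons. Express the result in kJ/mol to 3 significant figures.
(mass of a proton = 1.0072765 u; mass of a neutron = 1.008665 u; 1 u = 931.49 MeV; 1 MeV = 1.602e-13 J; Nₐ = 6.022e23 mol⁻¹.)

2.73e+09 kJ/mol

With 2 protons and 2 neutrons (A = 4):
Mass of separated nucleons = 2(1.0072765) + 2(1.008665) = 2.0145530 + 2.017330 = 4.0318830 u
Δm = 4.0318830 − 4.00150 = 0.0303830 u
Binding energy = Δm·c² = 0.0303830 × 931.49 MeV/u = 28.3015 MeV
Per nucleus in joules: 28.3015 MeV × 1.602e-13 J/MeV = 4.5339e-12 J
Per mole: 4.5339e-12 J × 6.022e23 mol⁻¹ = 2.7303e+12 J/mol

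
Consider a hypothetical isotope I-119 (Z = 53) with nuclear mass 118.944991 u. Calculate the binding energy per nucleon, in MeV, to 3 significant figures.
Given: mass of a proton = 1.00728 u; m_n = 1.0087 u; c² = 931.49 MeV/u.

7.95 MeV/nucleon

Σm = 53·m_p + 66·m_n = 53.38584 + 66.5742 = 119.96004 u
Mass defect Δm = 119.96004 − 118.944991 = 1.015049 u
Binding energy = Δm·c² = 1.015049 × 931.49 MeV/u = 945.508 MeV
Per nucleon: 945.508 / 119 = 7.945 MeV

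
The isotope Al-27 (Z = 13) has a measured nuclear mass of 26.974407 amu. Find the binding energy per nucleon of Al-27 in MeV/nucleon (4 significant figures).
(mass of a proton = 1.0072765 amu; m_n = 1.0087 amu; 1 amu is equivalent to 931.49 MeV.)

Z = 13, so N = A − Z = 27 − 13 = 14.
Σm = 13·m_p + 14·m_n = 13.0945945 + 14.1218 = 27.2163945 amu
The mass defect is 27.2163945 − 26.974407 = 0.2419875 amu.
E_B = 0.2419875 × 931.49 = 225.409 MeV
Dividing by A = 27 gives 8.348 MeV per nucleon.

8.348 MeV/nucleon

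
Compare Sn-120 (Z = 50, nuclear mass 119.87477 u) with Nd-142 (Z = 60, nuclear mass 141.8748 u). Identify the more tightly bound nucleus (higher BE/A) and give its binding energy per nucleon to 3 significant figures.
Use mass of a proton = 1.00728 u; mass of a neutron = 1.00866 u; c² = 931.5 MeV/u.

Sn-120: Σm = 50(1.00728) + 70(1.00866) = 120.97020 u; Δm = 1.09543 u; E_B = 1020.4 MeV; E_B/A = 8.503 MeV
Nd-142: Σm = 60(1.00728) + 82(1.00866) = 143.14692 u; Δm = 1.27212 u; E_B = 1184.98 MeV; E_B/A = 8.3449 MeV
Sn-120 has the higher binding energy per nucleon, so it is the more tightly bound nucleus.

Sn-120; 8.50 MeV/nucleon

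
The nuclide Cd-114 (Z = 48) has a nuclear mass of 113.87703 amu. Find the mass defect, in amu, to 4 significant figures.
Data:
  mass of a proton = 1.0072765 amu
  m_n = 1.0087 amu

1.046 amu

The nucleus contains 48 protons and 114 − 48 = 66 neutrons.
Σm = 48·m_p + 66·m_n = 48.3492720 + 66.5742 = 114.9234720 amu
Δm = 114.9234720 − 113.87703 = 1.0464420 amu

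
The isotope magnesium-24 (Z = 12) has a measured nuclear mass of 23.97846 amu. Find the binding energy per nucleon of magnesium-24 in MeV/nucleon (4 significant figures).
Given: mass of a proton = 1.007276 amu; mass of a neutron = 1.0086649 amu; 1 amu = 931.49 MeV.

8.260 MeV/nucleon

Mass of separated nucleons = 12(1.007276) + 12(1.0086649) = 12.087312 + 12.1039788 = 24.1912908 amu
Mass defect Δm = 24.1912908 − 23.97846 = 0.2128308 amu
Converting to energy: 0.2128308 amu × 931.49 MeV/amu = 198.250 MeV
Per nucleon: 198.250 / 24 = 8.260 MeV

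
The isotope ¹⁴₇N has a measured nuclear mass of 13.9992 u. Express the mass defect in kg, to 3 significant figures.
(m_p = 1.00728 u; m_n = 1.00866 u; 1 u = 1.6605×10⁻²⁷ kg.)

1.87e-28 kg

The nucleus contains 7 protons and 14 − 7 = 7 neutrons.
Total constituent mass: 7 × 1.00728 + 7 × 1.00866 = 14.11158 u
Δm = 14.11158 − 13.9992 = 0.11238 u
In SI units: 0.11238 u × 1.6605×10⁻²⁷ kg/u = 1.8661e-28 kg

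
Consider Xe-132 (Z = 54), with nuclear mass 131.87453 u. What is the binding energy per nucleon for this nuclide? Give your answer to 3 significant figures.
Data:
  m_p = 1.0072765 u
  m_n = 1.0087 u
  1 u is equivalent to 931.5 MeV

8.45 MeV/nucleon

Total constituent mass: 54 × 1.0072765 + 78 × 1.0087 = 133.0715310 u
The mass defect is 133.0715310 − 131.87453 = 1.1970010 u.
E_B = 1.1970010 × 931.5 = 1115.01 MeV
Dividing by A = 132 gives 8.447 MeV per nucleon.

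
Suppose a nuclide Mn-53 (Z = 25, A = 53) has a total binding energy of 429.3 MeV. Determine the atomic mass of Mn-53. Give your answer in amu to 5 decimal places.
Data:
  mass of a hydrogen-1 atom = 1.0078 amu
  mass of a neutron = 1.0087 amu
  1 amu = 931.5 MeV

Mass defect = 429.3 MeV / (931.5 MeV/amu) = 0.4608696 amu
Constituent mass = 25(1.0078) + 28(1.0087) = 53.4386 amu
Atomic mass = 53.4386 − 0.4608696 = 52.9777304 amu ≈ 52.97773 amu (to 5 decimal places)

52.97773 amu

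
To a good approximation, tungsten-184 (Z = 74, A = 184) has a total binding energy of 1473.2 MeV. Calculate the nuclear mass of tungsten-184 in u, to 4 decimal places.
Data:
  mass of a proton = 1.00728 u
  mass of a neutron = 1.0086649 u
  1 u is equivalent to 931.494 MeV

183.9103 u

Mass defect = 1473.2 MeV / (931.494 MeV/u) = 1.581545 u
Constituent mass = 74(1.00728) + 110(1.0086649) = 185.4918590 u
Nuclear mass = 185.4918590 − 1.581545 = 183.9103140 u ≈ 183.9103 u (to 4 decimal places)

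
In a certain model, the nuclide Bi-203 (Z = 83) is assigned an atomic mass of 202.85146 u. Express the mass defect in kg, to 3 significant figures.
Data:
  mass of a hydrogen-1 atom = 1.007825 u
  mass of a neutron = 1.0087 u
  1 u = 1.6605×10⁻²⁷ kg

3.06e-27 kg

With 83 protons and 120 neutrons (A = 203):
Total constituent mass: 83 × 1.007825 + 120 × 1.0087 = 204.693475 u
Δm = 204.693475 − 202.85146 = 1.842015 u
In SI units: 1.842015 u × 1.6605×10⁻²⁷ kg/u = 3.0587e-27 kg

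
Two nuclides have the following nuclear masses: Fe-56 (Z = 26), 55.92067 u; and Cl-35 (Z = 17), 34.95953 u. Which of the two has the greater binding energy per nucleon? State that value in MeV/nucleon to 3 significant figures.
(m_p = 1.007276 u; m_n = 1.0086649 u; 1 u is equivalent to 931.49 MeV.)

Fe-56; 8.79 MeV/nucleon

Fe-56: Σm = 26(1.007276) + 30(1.0086649) = 56.4491230 u; Δm = 0.5284530 u; E_B = 492.25 MeV; E_B/A = 8.790 MeV
Cl-35: Σm = 17(1.007276) + 18(1.0086649) = 35.2796602 u; Δm = 0.3201302 u; E_B = 298.20 MeV; E_B/A = 8.520 MeV
Fe-56 has the higher binding energy per nucleon, so it is the more tightly bound nucleus.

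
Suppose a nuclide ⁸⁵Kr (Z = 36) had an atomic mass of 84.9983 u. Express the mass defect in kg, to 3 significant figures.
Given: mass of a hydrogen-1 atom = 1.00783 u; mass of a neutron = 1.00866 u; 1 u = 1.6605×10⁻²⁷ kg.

With 36 protons and 49 neutrons (A = 85):
Total constituent mass: 36 × 1.00783 + 49 × 1.00866 = 85.70622 u
Δm = 85.70622 − 84.9983 = 0.70792 u
In SI units: 0.70792 u × 1.6605×10⁻²⁷ kg/u = 1.1755e-27 kg

1.18e-27 kg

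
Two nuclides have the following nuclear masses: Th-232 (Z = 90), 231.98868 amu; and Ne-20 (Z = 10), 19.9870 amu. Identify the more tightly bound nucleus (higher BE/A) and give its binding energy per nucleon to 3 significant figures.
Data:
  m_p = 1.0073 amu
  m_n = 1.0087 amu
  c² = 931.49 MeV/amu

Ne-20; 8.06 MeV/nucleon

Th-232: Σm = 90(1.0073) + 142(1.0087) = 233.8924 amu; Δm = 1.90372 amu; E_B = 1773.3 MeV; E_B/A = 7.644 MeV
Ne-20: Σm = 10(1.0073) + 10(1.0087) = 20.1600 amu; Δm = 0.1730 amu; E_B = 161.148 MeV; E_B/A = 8.057 MeV
Ne-20 has the higher binding energy per nucleon, so it is the more tightly bound nucleus.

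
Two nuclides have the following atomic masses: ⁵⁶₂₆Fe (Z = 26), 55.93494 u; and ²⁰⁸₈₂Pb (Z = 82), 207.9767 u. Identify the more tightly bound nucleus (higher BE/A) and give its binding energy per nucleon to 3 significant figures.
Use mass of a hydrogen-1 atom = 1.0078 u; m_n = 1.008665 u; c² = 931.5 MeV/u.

⁵⁶₂₆Fe; 8.78 MeV/nucleon

⁵⁶₂₆Fe: Σm = 26(1.0078) + 30(1.008665) = 56.462750 u; Δm = 0.527810 u; E_B = 491.66 MeV; E_B/A = 8.780 MeV
²⁰⁸₈₂Pb: Σm = 82(1.0078) + 126(1.008665) = 209.731390 u; Δm = 1.754690 u; E_B = 1634.5 MeV; E_B/A = 7.858 MeV
⁵⁶₂₆Fe has the higher binding energy per nucleon, so it is the more tightly bound nucleus.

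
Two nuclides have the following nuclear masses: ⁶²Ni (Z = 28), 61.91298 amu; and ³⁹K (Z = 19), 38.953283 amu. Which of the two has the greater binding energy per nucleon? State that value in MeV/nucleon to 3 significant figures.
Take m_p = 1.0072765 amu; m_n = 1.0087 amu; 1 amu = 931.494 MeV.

⁶²Ni: Σm = 28(1.0072765) + 34(1.0087) = 62.4995420 amu; Δm = 0.5865620 amu; E_B = 546.38 MeV; E_B/A = 8.813 MeV
³⁹K: Σm = 19(1.0072765) + 20(1.0087) = 39.3122535 amu; Δm = 0.3589705 amu; E_B = 334.38 MeV; E_B/A = 8.574 MeV
⁶²Ni has the higher binding energy per nucleon, so it is the more tightly bound nucleus.

⁶²Ni; 8.81 MeV/nucleon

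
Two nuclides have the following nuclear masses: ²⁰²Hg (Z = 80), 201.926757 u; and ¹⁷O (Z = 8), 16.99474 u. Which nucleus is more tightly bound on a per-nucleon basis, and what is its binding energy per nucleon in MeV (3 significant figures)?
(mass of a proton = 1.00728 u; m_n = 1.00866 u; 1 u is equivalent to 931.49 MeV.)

²⁰²Hg: Σm = 80(1.00728) + 122(1.00866) = 203.63892 u; Δm = 1.712163 u; E_B = 1594.86 MeV; E_B/A = 7.895 MeV
¹⁷O: Σm = 8(1.00728) + 9(1.00866) = 17.13618 u; Δm = 0.14144 u; E_B = 131.75 MeV; E_B/A = 7.750 MeV
²⁰²Hg has the higher binding energy per nucleon, so it is the more tightly bound nucleus.

²⁰²Hg; 7.90 MeV/nucleon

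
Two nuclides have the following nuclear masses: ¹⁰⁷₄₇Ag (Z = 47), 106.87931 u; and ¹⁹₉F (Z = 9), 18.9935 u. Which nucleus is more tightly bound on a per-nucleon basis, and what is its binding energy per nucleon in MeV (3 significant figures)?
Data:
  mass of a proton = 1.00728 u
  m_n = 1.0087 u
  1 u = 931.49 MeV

¹⁰⁷₄₇Ag; 8.57 MeV/nucleon

¹⁰⁷₄₇Ag: Σm = 47(1.00728) + 60(1.0087) = 107.86416 u; Δm = 0.98485 u; E_B = 917.38 MeV; E_B/A = 8.574 MeV
¹⁹₉F: Σm = 9(1.00728) + 10(1.0087) = 19.15252 u; Δm = 0.15902 u; E_B = 148.13 MeV; E_B/A = 7.796 MeV
¹⁰⁷₄₇Ag has the higher binding energy per nucleon, so it is the more tightly bound nucleus.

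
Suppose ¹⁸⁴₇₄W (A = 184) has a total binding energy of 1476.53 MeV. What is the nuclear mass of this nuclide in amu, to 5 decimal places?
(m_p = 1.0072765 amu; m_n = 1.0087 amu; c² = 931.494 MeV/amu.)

183.91034 amu

Mass defect = 1476.53 MeV / (931.494 MeV/amu) = 1.5851202 amu
Constituent mass = 74(1.0072765) + 110(1.0087) = 185.4954610 amu
Nuclear mass = 185.4954610 − 1.5851202 = 183.9103408 amu ≈ 183.91034 amu (to 5 decimal places)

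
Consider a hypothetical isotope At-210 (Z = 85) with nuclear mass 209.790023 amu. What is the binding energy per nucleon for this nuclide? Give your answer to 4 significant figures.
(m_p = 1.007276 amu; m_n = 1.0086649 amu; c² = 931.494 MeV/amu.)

8.479 MeV/nucleon

Mass of separated nucleons = 85(1.007276) + 125(1.0086649) = 85.618460 + 126.0831125 = 211.7015725 amu
Δm = 211.7015725 − 209.790023 = 1.9115495 amu
Binding energy = Δm·c² = 1.9115495 × 931.494 MeV/amu = 1780.60 MeV
Dividing by A = 210 gives 8.479 MeV per nucleon.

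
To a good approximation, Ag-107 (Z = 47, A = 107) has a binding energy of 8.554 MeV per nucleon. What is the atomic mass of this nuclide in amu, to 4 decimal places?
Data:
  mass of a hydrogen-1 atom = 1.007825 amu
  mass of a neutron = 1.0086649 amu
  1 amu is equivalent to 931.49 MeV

Total binding energy = 107 × 8.554 = 915.278 MeV
Mass defect = 915.278 MeV / (931.49 MeV/amu) = 0.982596 amu
Constituent mass = 47(1.007825) + 60(1.0086649) = 107.8876690 amu
Atomic mass = 107.8876690 − 0.982596 = 106.9050730 amu ≈ 106.9051 amu (to 4 decimal places)

106.9051 amu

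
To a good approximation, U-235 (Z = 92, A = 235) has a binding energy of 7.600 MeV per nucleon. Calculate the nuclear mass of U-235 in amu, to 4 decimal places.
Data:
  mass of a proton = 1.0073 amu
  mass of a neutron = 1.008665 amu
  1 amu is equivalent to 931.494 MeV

Total binding energy = 235 × 7.600 = 1786.000 MeV
Mass defect = 1786.000 MeV / (931.494 MeV/amu) = 1.917350 amu
Constituent mass = 92(1.0073) + 143(1.008665) = 236.910695 amu
Nuclear mass = 236.910695 − 1.917350 = 234.993345 amu ≈ 234.9933 amu (to 4 decimal places)

234.9933 amu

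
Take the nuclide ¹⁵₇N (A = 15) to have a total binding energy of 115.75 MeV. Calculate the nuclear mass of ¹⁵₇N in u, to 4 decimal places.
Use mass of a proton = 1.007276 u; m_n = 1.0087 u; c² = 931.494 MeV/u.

14.9963 u

Mass defect = 115.75 MeV / (931.494 MeV/u) = 0.124263 u
Constituent mass = 7(1.007276) + 8(1.0087) = 15.120532 u
Nuclear mass = 15.120532 − 0.124263 = 14.996269 u ≈ 14.9963 u (to 4 decimal places)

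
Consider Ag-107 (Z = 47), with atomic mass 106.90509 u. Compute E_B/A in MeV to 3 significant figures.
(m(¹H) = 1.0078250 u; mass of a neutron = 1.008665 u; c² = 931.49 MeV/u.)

Σm = 47·m(¹H) + 60·m_n = 47.3677750 + 60.519900 = 107.8876750 u
Mass defect Δm = 107.8876750 − 106.90509 = 0.9825850 u
Binding energy = Δm·c² = 0.9825850 × 931.49 MeV/u = 915.268 MeV
Per nucleon: 915.268 / 107 = 8.554 MeV

8.55 MeV/nucleon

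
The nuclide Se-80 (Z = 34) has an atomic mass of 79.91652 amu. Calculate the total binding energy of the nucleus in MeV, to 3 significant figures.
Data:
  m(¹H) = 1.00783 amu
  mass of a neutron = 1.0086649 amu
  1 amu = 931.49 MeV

697 MeV

The nucleus contains 34 protons and 80 − 34 = 46 neutrons.
Mass of separated nucleons = 34(1.00783) + 46(1.0086649) = 34.26622 + 46.3985854 = 80.6648054 amu
The mass defect is 80.6648054 − 79.91652 = 0.7482854 amu.
E_B = 0.7482854 × 931.49 = 697.020 MeV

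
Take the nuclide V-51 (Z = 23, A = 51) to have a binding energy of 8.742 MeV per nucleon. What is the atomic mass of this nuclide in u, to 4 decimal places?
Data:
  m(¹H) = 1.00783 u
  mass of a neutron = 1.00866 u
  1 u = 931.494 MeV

Total binding energy = 51 × 8.742 = 445.842 MeV
Mass defect = 445.842 MeV / (931.494 MeV/u) = 0.478631 u
Constituent mass = 23(1.00783) + 28(1.00866) = 51.42257 u
Atomic mass = 51.42257 − 0.478631 = 50.943939 u ≈ 50.9439 u (to 4 decimal places)

50.9439 u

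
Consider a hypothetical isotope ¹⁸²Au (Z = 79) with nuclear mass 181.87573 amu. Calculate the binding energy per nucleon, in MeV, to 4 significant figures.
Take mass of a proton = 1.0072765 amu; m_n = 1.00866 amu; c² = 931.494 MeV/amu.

Mass of separated nucleons = 79(1.0072765) + 103(1.00866) = 79.5748435 + 103.89198 = 183.4668235 amu
Δm = 183.4668235 − 181.87573 = 1.5910935 amu
E_B = 1.5910935 × 931.494 = 1482.09 MeV
BE/A = 1482.09 MeV / 182 = 8.143 MeV/nucleon

8.143 MeV/nucleon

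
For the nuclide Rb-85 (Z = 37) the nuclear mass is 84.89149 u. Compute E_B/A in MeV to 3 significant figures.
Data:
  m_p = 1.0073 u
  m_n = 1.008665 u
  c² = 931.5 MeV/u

With 37 protons and 48 neutrons (A = 85):
Mass of separated nucleons = 37(1.0073) + 48(1.008665) = 37.2701 + 48.415920 = 85.686020 u
Δm = 85.686020 − 84.89149 = 0.794530 u
Converting to energy: 0.794530 u × 931.5 MeV/u = 740.105 MeV
BE/A = 740.105 MeV / 85 = 8.707 MeV/nucleon

8.71 MeV/nucleon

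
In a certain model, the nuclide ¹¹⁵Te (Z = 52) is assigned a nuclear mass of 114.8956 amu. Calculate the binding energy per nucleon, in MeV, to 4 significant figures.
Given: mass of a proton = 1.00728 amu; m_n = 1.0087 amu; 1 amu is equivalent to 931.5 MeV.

With 52 protons and 63 neutrons (A = 115):
Σm = 52·m_p + 63·m_n = 52.37856 + 63.5481 = 115.92666 amu
Mass defect Δm = 115.92666 − 114.8956 = 1.03106 amu
E_B = 1.03106 × 931.5 = 960.432 MeV
Dividing by A = 115 gives 8.352 MeV per nucleon.

8.352 MeV/nucleon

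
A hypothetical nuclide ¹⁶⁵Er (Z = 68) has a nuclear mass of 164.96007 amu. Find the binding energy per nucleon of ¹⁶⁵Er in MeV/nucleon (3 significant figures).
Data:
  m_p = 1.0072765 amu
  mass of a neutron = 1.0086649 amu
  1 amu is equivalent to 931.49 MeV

Mass of separated nucleons = 68(1.0072765) + 97(1.0086649) = 68.4948020 + 97.8404953 = 166.3352973 amu
Mass defect Δm = 166.3352973 − 164.96007 = 1.3752273 amu
E_B = 1.3752273 × 931.49 = 1281.01 MeV
BE/A = 1281.01 MeV / 165 = 7.764 MeV/nucleon

7.76 MeV/nucleon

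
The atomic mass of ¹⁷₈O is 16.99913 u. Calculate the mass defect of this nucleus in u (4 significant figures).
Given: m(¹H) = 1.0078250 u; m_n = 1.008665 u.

With 8 protons and 9 neutrons (A = 17):
Total constituent mass: 8 × 1.0078250 + 9 × 1.008665 = 17.1405850 u
Mass defect Δm = 17.1405850 − 16.99913 = 0.1414550 u

0.1415 u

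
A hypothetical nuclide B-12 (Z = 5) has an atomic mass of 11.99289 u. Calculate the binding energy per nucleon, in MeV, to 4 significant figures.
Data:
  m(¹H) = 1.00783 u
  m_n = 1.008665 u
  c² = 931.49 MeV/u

With 5 protons and 7 neutrons (A = 12):
Σm = 5·m(¹H) + 7·m_n = 5.03915 + 7.060655 = 12.099805 u
Δm = 12.099805 − 11.99289 = 0.106915 u
E_B = 0.106915 × 931.49 = 99.5903 MeV
BE/A = 99.5903 MeV / 12 = 8.299 MeV/nucleon

8.299 MeV/nucleon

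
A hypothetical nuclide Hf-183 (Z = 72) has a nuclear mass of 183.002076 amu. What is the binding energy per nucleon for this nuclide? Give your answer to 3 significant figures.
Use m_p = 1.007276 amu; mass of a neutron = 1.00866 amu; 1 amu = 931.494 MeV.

7.55 MeV/nucleon

Z = 72, so N = A − Z = 183 − 72 = 111.
Mass of separated nucleons = 72(1.007276) + 111(1.00866) = 72.523872 + 111.96126 = 184.485132 amu
The mass defect is 184.485132 − 183.002076 = 1.483056 amu.
E_B = 1.483056 × 931.494 = 1381.46 MeV
Per nucleon: 1381.46 / 183 = 7.549 MeV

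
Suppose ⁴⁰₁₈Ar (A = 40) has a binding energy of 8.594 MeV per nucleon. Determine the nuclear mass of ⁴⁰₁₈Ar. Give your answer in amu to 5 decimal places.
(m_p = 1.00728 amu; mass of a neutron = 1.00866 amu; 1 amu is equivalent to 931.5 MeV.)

Total binding energy = 40 × 8.594 = 343.760 MeV
Mass defect = 343.760 MeV / (931.5 MeV/amu) = 0.3690392 amu
Constituent mass = 18(1.00728) + 22(1.00866) = 40.32156 amu
Nuclear mass = 40.32156 − 0.3690392 = 39.9525208 amu ≈ 39.95252 amu (to 5 decimal places)

39.95252 amu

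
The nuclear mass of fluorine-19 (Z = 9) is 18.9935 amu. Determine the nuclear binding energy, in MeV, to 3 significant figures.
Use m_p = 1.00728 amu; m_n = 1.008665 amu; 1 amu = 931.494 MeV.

148 MeV

Z = 9, so N = A − Z = 19 − 9 = 10.
Total constituent mass: 9 × 1.00728 + 10 × 1.008665 = 19.152170 amu
Mass defect Δm = 19.152170 − 18.9935 = 0.158670 amu
Converting to energy: 0.158670 amu × 931.494 MeV/amu = 147.800 MeV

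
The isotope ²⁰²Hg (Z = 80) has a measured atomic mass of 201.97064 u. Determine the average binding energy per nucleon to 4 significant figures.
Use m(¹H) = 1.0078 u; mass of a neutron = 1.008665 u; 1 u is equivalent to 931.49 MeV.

Σm = 80·m(¹H) + 122·m_n = 80.6240 + 123.057130 = 203.681130 u
The mass defect is 203.681130 − 201.97064 = 1.710490 u.
Binding energy = Δm·c² = 1.710490 × 931.49 MeV/u = 1593.30 MeV
Dividing by A = 202 gives 7.888 MeV per nucleon.

7.888 MeV/nucleon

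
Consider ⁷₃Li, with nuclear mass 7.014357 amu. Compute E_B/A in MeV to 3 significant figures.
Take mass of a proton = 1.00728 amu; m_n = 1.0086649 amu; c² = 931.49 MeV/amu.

5.61 MeV/nucleon

Σm = 3·m_p + 4·m_n = 3.02184 + 4.0346596 = 7.0564996 amu
Δm = 7.0564996 − 7.014357 = 0.0421426 amu
Converting to energy: 0.0421426 amu × 931.49 MeV/amu = 39.2554 MeV
BE/A = 39.2554 MeV / 7 = 5.608 MeV/nucleon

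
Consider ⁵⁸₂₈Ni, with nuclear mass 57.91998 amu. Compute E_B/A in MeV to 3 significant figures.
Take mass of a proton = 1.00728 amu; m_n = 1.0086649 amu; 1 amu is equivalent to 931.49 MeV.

Z = 28, so N = A − Z = 58 − 28 = 30.
Mass of separated nucleons = 28(1.00728) + 30(1.0086649) = 28.20384 + 30.2599470 = 58.4637870 amu
Δm = 58.4637870 − 57.91998 = 0.5438070 amu
E_B = 0.5438070 × 931.49 = 506.551 MeV
Dividing by A = 58 gives 8.734 MeV per nucleon.

8.73 MeV/nucleon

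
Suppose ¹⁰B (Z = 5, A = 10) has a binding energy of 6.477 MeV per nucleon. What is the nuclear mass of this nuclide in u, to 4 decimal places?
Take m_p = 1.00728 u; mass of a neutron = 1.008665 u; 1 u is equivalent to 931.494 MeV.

10.0102 u

Total binding energy = 10 × 6.477 = 64.770 MeV
Mass defect = 64.770 MeV / (931.494 MeV/u) = 0.069533 u
Constituent mass = 5(1.00728) + 5(1.008665) = 10.079725 u
Nuclear mass = 10.079725 − 0.069533 = 10.010192 u ≈ 10.0102 u (to 4 decimal places)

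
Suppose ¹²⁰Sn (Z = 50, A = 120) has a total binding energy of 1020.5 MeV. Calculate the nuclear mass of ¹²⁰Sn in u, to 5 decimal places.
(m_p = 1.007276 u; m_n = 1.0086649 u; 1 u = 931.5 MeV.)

119.87480 u

Mass defect = 1020.5 MeV / (931.5 MeV/u) = 1.0955448 u
Constituent mass = 50(1.007276) + 70(1.0086649) = 120.9703430 u
Nuclear mass = 120.9703430 − 1.0955448 = 119.8747982 u ≈ 119.87480 u (to 5 decimal places)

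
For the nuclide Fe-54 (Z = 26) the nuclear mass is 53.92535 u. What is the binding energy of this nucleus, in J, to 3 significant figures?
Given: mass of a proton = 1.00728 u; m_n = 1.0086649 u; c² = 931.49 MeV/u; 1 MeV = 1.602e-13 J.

Mass of separated nucleons = 26(1.00728) + 28(1.0086649) = 26.18928 + 28.2426172 = 54.4318972 u
Δm = 54.4318972 − 53.92535 = 0.5065472 u
Converting to energy: 0.5065472 u × 931.49 MeV/u = 471.844 MeV
In joules: 471.844 MeV × 1.602e-13 J/MeV = 7.5589e-11 J

7.56e-11 J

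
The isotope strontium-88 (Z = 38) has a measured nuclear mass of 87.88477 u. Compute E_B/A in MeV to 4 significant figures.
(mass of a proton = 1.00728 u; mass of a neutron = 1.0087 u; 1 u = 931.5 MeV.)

The nucleus contains 38 protons and 88 − 38 = 50 neutrons.
Mass of separated nucleons = 38(1.00728) + 50(1.0087) = 38.27664 + 50.4350 = 88.71164 u
The mass defect is 88.71164 − 87.88477 = 0.82687 u.
Converting to energy: 0.82687 u × 931.5 MeV/u = 770.229 MeV
BE/A = 770.229 MeV / 88 = 8.753 MeV/nucleon

8.753 MeV/nucleon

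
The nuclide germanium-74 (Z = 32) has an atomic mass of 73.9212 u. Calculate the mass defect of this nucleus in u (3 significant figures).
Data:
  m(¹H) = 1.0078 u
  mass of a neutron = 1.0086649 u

0.692 u

Total constituent mass: 32 × 1.0078 + 42 × 1.0086649 = 74.6135258 u
The mass defect is 74.6135258 − 73.9212 = 0.6923258 u.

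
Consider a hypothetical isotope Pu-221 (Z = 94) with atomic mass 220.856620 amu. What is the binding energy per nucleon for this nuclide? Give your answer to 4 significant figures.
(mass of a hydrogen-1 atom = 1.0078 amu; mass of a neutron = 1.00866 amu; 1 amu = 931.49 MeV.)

Σm = 94·m(¹H) + 127·m_n = 94.7332 + 128.09982 = 222.83302 amu
Δm = 222.83302 − 220.856620 = 1.976400 amu
Converting to energy: 1.976400 amu × 931.49 MeV/amu = 1841.00 MeV
Per nucleon: 1841.00 / 221 = 8.330 MeV

8.330 MeV/nucleon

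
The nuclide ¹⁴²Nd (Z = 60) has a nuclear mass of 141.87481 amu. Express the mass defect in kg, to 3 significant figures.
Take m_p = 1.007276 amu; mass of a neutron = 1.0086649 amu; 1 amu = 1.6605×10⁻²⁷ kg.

2.11e-27 kg

Mass of separated nucleons = 60(1.007276) + 82(1.0086649) = 60.436560 + 82.7105218 = 143.1470818 amu
The mass defect is 143.1470818 − 141.87481 = 1.2722718 amu.
In SI units: 1.2722718 amu × 1.6605×10⁻²⁷ kg/amu = 2.1126e-27 kg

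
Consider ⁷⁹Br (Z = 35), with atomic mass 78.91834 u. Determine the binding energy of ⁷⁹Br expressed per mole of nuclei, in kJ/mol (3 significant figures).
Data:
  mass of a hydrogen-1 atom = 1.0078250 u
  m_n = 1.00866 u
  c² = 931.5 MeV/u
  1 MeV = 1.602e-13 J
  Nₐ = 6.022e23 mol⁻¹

The nucleus contains 35 protons and 79 − 35 = 44 neutrons.
Total constituent mass: 35 × 1.0078250 + 44 × 1.00866 = 79.6549150 u
Mass defect Δm = 79.6549150 − 78.91834 = 0.7365750 u
Binding energy = Δm·c² = 0.7365750 × 931.5 MeV/u = 686.120 MeV
Per nucleus in joules: 686.120 MeV × 1.602e-13 J/MeV = 1.0992e-10 J
Per mole: 1.0992e-10 J × 6.022e23 mol⁻¹ = 6.6194e+13 J/mol

6.62e+10 kJ/mol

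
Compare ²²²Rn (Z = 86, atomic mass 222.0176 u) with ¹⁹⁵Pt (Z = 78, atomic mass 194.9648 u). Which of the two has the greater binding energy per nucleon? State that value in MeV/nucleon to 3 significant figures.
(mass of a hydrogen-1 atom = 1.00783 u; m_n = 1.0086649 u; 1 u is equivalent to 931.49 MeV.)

²²²Rn: Σm = 86(1.00783) + 136(1.0086649) = 223.8518064 u; Δm = 1.8342064 u; E_B = 1708.5 MeV; E_B/A = 7.696 MeV
¹⁹⁵Pt: Σm = 78(1.00783) + 117(1.0086649) = 196.6245333 u; Δm = 1.6597333 u; E_B = 1546.0 MeV; E_B/A = 7.928 MeV
¹⁹⁵Pt has the higher binding energy per nucleon, so it is the more tightly bound nucleus.

¹⁹⁵Pt; 7.93 MeV/nucleon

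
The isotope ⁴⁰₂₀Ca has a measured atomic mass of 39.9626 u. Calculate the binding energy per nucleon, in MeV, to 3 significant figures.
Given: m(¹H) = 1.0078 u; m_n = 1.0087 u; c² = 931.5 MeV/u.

8.56 MeV/nucleon

Z = 20, so N = A − Z = 40 − 20 = 20.
Mass of separated nucleons = 20(1.0078) + 20(1.0087) = 20.1560 + 20.1740 = 40.3300 u
Mass defect Δm = 40.3300 − 39.9626 = 0.3674 u
E_B = 0.3674 × 931.5 = 342.233 MeV
BE/A = 342.233 MeV / 40 = 8.556 MeV/nucleon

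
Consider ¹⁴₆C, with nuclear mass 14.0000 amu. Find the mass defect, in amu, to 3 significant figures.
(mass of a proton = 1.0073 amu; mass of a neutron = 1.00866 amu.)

0.113 amu

Σm = 6·m_p + 8·m_n = 6.0438 + 8.06928 = 14.11308 amu
Δm = 14.11308 − 14.0000 = 0.11308 amu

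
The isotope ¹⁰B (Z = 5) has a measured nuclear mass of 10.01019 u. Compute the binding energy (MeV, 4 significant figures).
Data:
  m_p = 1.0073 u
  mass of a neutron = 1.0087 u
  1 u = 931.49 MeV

The nucleus contains 5 protons and 10 − 5 = 5 neutrons.
Total constituent mass: 5 × 1.0073 + 5 × 1.0087 = 10.0800 u
Mass defect Δm = 10.0800 − 10.01019 = 0.06981 u
E_B = 0.06981 × 931.49 = 65.0273 MeV

65.03 MeV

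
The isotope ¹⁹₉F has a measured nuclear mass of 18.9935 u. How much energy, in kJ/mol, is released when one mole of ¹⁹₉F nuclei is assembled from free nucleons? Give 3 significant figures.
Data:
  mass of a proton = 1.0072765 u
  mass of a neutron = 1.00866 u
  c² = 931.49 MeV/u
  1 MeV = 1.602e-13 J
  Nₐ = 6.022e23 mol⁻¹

1.43e+10 kJ/mol

With 9 protons and 10 neutrons (A = 19):
Σm = 9·m_p + 10·m_n = 9.0654885 + 10.08660 = 19.1520885 u
The mass defect is 19.1520885 − 18.9935 = 0.1585885 u.
E_B = 0.1585885 × 931.49 = 147.724 MeV
Per nucleus in joules: 147.724 MeV × 1.602e-13 J/MeV = 2.3665e-11 J
Per mole: 2.3665e-11 J × 6.022e23 mol⁻¹ = 1.4251e+13 J/mol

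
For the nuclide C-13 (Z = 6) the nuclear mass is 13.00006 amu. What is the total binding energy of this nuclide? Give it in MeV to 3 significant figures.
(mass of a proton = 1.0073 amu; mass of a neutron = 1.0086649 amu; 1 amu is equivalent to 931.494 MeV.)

97.2 MeV

Z = 6, so N = A − Z = 13 − 6 = 7.
Σm = 6·m_p + 7·m_n = 6.0438 + 7.0606543 = 13.1044543 amu
The mass defect is 13.1044543 − 13.00006 = 0.1043943 amu.
Binding energy = Δm·c² = 0.1043943 × 931.494 MeV/amu = 97.2427 MeV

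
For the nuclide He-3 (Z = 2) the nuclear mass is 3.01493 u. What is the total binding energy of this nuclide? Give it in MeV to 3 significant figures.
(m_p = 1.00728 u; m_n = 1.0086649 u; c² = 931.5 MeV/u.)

7.73 MeV

Z = 2, so N = A − Z = 3 − 2 = 1.
Σm = 2·m_p + 1·m_n = 2.01456 + 1.0086649 = 3.0232249 u
Δm = 3.0232249 − 3.01493 = 0.0082949 u
Converting to energy: 0.0082949 u × 931.5 MeV/u = 7.72670 MeV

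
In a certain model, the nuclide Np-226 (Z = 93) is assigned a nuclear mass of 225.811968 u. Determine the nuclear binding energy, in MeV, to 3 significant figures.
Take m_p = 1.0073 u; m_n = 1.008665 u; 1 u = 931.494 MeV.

Mass of separated nucleons = 93(1.0073) + 133(1.008665) = 93.6789 + 134.152445 = 227.831345 u
Mass defect Δm = 227.831345 − 225.811968 = 2.019377 u
Binding energy = Δm·c² = 2.019377 × 931.494 MeV/u = 1881.04 MeV

1880 MeV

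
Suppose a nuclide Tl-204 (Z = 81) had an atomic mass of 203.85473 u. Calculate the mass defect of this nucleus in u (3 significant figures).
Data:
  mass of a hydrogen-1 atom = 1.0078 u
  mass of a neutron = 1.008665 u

1.84 u

Z = 81, so N = A − Z = 204 − 81 = 123.
Total constituent mass: 81 × 1.0078 + 123 × 1.008665 = 205.697595 u
Δm = 205.697595 − 203.85473 = 1.842865 u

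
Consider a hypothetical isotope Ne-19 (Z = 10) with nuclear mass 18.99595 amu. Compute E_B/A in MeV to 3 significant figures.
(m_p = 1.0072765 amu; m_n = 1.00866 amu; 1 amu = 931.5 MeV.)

The nucleus contains 10 protons and 19 − 10 = 9 neutrons.
Total constituent mass: 10 × 1.0072765 + 9 × 1.00866 = 19.1507050 amu
The mass defect is 19.1507050 − 18.99595 = 0.1547550 amu.
Converting to energy: 0.1547550 amu × 931.5 MeV/amu = 144.154 MeV
Per nucleon: 144.154 / 19 = 7.587 MeV

7.59 MeV/nucleon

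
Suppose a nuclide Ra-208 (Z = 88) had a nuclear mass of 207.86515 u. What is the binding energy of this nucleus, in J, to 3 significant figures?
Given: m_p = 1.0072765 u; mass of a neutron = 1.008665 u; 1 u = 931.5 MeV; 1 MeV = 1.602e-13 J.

Mass of separated nucleons = 88(1.0072765) + 120(1.008665) = 88.6403320 + 121.039800 = 209.6801320 u
The mass defect is 209.6801320 − 207.86515 = 1.8149820 u.
Binding energy = Δm·c² = 1.8149820 × 931.5 MeV/u = 1690.66 MeV
In joules: 1690.66 MeV × 1.602e-13 J/MeV = 2.7084e-10 J

2.71e-10 J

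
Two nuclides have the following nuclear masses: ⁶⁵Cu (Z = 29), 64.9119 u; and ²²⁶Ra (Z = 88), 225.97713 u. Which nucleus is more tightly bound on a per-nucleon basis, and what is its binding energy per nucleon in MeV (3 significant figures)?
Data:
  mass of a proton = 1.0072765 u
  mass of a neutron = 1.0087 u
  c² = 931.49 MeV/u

⁶⁵Cu; 8.77 MeV/nucleon

⁶⁵Cu: Σm = 29(1.0072765) + 36(1.0087) = 65.5242185 u; Δm = 0.6123185 u; E_B = 570.37 MeV; E_B/A = 8.7749 MeV
²²⁶Ra: Σm = 88(1.0072765) + 138(1.0087) = 227.8409320 u; Δm = 1.8638020 u; E_B = 1736.1 MeV; E_B/A = 7.682 MeV
⁶⁵Cu has the higher binding energy per nucleon, so it is the more tightly bound nucleus.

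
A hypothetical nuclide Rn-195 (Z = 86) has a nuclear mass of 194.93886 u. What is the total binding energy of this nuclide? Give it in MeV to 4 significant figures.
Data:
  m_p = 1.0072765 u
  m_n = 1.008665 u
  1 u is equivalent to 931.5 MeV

The nucleus contains 86 protons and 195 − 86 = 109 neutrons.
Total constituent mass: 86 × 1.0072765 + 109 × 1.008665 = 196.5702640 u
Mass defect Δm = 196.5702640 − 194.93886 = 1.6314040 u
Converting to energy: 1.6314040 u × 931.5 MeV/u = 1519.65 MeV

1520 MeV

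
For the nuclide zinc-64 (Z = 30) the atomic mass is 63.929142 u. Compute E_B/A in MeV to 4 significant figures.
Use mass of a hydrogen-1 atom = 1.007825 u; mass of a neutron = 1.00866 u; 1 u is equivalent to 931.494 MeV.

With 30 protons and 34 neutrons (A = 64):
Mass of separated nucleons = 30(1.007825) + 34(1.00866) = 30.234750 + 34.29444 = 64.529190 u
Δm = 64.529190 − 63.929142 = 0.600048 u
Converting to energy: 0.600048 u × 931.494 MeV/u = 558.941 MeV
BE/A = 558.941 MeV / 64 = 8.733 MeV/nucleon

8.733 MeV/nucleon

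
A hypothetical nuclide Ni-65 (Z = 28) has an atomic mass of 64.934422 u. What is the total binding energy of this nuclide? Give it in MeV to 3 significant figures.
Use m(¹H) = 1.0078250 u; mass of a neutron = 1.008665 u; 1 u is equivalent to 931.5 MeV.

564 MeV

With 28 protons and 37 neutrons (A = 65):
Total constituent mass: 28 × 1.0078250 + 37 × 1.008665 = 65.5397050 u
Δm = 65.5397050 − 64.934422 = 0.6052830 u
E_B = 0.6052830 × 931.5 = 563.821 MeV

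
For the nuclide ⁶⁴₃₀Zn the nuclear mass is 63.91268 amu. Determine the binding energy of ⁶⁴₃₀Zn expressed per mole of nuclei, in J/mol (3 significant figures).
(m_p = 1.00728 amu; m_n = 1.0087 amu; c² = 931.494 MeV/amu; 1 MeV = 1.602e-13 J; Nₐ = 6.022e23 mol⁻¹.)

5.41e+13 J/mol

The nucleus contains 30 protons and 64 − 30 = 34 neutrons.
Σm = 30·m_p + 34·m_n = 30.21840 + 34.2958 = 64.51420 amu
Δm = 64.51420 − 63.91268 = 0.60152 amu
E_B = 0.60152 × 931.494 = 560.312 MeV
Per nucleus in joules: 560.312 MeV × 1.602e-13 J/MeV = 8.9762e-11 J
Per mole: 8.9762e-11 J × 6.022e23 mol⁻¹ = 5.4055e+13 J/mol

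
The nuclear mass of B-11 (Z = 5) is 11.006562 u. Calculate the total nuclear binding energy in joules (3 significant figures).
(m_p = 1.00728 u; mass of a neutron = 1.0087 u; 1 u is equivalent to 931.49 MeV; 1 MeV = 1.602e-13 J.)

1.22e-11 J

Mass of separated nucleons = 5(1.00728) + 6(1.0087) = 5.03640 + 6.0522 = 11.08860 u
The mass defect is 11.08860 − 11.006562 = 0.082038 u.
E_B = 0.082038 × 931.49 = 76.4176 MeV
In joules: 76.4176 MeV × 1.602e-13 J/MeV = 1.2242e-11 J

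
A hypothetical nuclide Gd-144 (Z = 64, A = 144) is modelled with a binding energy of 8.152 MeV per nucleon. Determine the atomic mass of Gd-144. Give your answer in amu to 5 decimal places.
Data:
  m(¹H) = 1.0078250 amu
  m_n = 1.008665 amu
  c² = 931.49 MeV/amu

Total binding energy = 144 × 8.152 = 1173.888 MeV
Mass defect = 1173.888 MeV / (931.49 MeV/amu) = 1.2602261 amu
Constituent mass = 64(1.0078250) + 80(1.008665) = 145.1940000 amu
Atomic mass = 145.1940000 − 1.2602261 = 143.9337739 amu ≈ 143.93377 amu (to 5 decimal places)

143.93377 amu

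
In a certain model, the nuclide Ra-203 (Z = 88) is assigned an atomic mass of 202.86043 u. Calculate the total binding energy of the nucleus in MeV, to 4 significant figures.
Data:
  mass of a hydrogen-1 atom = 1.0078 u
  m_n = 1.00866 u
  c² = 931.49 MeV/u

Mass of separated nucleons = 88(1.0078) + 115(1.00866) = 88.6864 + 115.99590 = 204.68230 u
Mass defect Δm = 204.68230 − 202.86043 = 1.82187 u
Binding energy = Δm·c² = 1.82187 × 931.49 MeV/u = 1697.05 MeV

1697 MeV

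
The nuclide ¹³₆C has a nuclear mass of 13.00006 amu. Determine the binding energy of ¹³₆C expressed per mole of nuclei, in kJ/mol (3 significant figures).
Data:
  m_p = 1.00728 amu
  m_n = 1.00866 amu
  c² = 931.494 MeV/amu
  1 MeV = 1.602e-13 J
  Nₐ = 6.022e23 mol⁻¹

Total constituent mass: 6 × 1.00728 + 7 × 1.00866 = 13.10430 amu
The mass defect is 13.10430 − 13.00006 = 0.10424 amu.
E_B = 0.10424 × 931.494 = 97.0989 MeV
Per nucleus in joules: 97.0989 MeV × 1.602e-13 J/MeV = 1.5555e-11 J
Per mole: 1.5555e-11 J × 6.022e23 mol⁻¹ = 9.3672e+12 J/mol

9.37e+09 kJ/mol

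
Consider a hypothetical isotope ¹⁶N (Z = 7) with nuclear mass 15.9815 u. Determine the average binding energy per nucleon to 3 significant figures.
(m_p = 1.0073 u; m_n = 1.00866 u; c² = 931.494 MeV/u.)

Mass of separated nucleons = 7(1.0073) + 9(1.00866) = 7.0511 + 9.07794 = 16.12904 u
Δm = 16.12904 − 15.9815 = 0.14754 u
E_B = 0.14754 × 931.494 = 137.433 MeV
Dividing by A = 16 gives 8.590 MeV per nucleon.

8.59 MeV/nucleon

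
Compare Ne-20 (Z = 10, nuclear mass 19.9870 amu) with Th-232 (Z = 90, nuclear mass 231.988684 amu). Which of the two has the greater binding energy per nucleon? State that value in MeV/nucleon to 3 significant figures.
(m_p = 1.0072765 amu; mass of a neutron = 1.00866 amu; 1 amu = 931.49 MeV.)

Ne-20; 8.03 MeV/nucleon

Ne-20: Σm = 10(1.0072765) + 10(1.00866) = 20.1593650 amu; Δm = 0.1723650 amu; E_B = 160.56 MeV; E_B/A = 8.028 MeV
Th-232: Σm = 90(1.0072765) + 142(1.00866) = 233.8846050 amu; Δm = 1.8959210 amu; E_B = 1766.0 MeV; E_B/A = 7.612 MeV
Ne-20 has the higher binding energy per nucleon, so it is the more tightly bound nucleus.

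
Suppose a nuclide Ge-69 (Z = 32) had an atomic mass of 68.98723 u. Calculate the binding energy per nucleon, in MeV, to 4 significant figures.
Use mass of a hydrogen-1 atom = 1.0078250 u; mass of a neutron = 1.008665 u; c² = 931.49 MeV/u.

7.881 MeV/nucleon

Z = 32, so N = A − Z = 69 − 32 = 37.
Σm = 32·m(¹H) + 37·m_n = 32.2504000 + 37.320605 = 69.5710050 u
The mass defect is 69.5710050 − 68.98723 = 0.5837750 u.
Converting to energy: 0.5837750 u × 931.49 MeV/u = 543.781 MeV
Dividing by A = 69 gives 7.881 MeV per nucleon.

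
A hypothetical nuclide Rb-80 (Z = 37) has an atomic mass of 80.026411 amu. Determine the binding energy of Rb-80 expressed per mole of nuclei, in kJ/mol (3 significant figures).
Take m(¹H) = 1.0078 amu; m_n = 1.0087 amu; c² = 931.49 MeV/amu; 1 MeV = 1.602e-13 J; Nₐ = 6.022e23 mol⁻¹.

The nucleus contains 37 protons and 80 − 37 = 43 neutrons.
Total constituent mass: 37 × 1.0078 + 43 × 1.0087 = 80.6627 amu
The mass defect is 80.6627 − 80.026411 = 0.636289 amu.
Converting to energy: 0.636289 amu × 931.49 MeV/amu = 592.697 MeV
Per nucleus in joules: 592.697 MeV × 1.602e-13 J/MeV = 9.4950e-11 J
Per mole: 9.4950e-11 J × 6.022e23 mol⁻¹ = 5.7179e+13 J/mol

5.72e+10 kJ/mol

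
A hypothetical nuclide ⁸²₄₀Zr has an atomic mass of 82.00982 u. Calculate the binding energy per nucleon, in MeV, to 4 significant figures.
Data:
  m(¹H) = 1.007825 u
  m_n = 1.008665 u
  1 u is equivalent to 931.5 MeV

7.578 MeV/nucleon

The nucleus contains 40 protons and 82 − 40 = 42 neutrons.
Σm = 40·m(¹H) + 42·m_n = 40.313000 + 42.363930 = 82.676930 u
Δm = 82.676930 − 82.00982 = 0.667110 u
E_B = 0.667110 × 931.5 = 621.413 MeV
Per nucleon: 621.413 / 82 = 7.578 MeV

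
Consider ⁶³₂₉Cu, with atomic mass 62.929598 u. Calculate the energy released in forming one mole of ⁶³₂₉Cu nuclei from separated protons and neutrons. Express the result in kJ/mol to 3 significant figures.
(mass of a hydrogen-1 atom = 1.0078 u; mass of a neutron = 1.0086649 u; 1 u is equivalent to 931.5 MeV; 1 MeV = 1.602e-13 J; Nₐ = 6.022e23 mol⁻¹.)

5.31e+10 kJ/mol

Σm = 29·m(¹H) + 34·m_n = 29.2262 + 34.2946066 = 63.5208066 u
Mass defect Δm = 63.5208066 − 62.929598 = 0.5912086 u
Converting to energy: 0.5912086 u × 931.5 MeV/u = 550.711 MeV
Per nucleus in joules: 550.711 MeV × 1.602e-13 J/MeV = 8.8224e-11 J
Per mole: 8.8224e-11 J × 6.022e23 mol⁻¹ = 5.3128e+13 J/mol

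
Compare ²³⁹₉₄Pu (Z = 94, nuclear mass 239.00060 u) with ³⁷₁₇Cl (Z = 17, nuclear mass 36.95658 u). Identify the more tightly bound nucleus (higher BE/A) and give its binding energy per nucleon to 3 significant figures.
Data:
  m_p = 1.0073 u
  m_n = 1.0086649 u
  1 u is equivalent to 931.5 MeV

²³⁹₉₄Pu: Σm = 94(1.0073) + 145(1.0086649) = 240.9426105 u; Δm = 1.9420105 u; E_B = 1809.0 MeV; E_B/A = 7.569 MeV
³⁷₁₇Cl: Σm = 17(1.0073) + 20(1.0086649) = 37.2973980 u; Δm = 0.3408180 u; E_B = 317.47 MeV; E_B/A = 8.580 MeV
³⁷₁₇Cl has the higher binding energy per nucleon, so it is the more tightly bound nucleus.

³⁷₁₇Cl; 8.58 MeV/nucleon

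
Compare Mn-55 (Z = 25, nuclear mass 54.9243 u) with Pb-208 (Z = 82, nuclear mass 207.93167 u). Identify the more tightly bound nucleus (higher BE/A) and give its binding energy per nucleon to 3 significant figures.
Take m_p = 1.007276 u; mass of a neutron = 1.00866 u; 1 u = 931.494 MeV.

Mn-55; 8.76 MeV/nucleon

Mn-55: Σm = 25(1.007276) + 30(1.00866) = 55.441700 u; Δm = 0.517400 u; E_B = 481.95 MeV; E_B/A = 8.763 MeV
Pb-208: Σm = 82(1.007276) + 126(1.00866) = 209.687792 u; Δm = 1.756122 u; E_B = 1635.82 MeV; E_B/A = 7.8645 MeV
Mn-55 has the higher binding energy per nucleon, so it is the more tightly bound nucleus.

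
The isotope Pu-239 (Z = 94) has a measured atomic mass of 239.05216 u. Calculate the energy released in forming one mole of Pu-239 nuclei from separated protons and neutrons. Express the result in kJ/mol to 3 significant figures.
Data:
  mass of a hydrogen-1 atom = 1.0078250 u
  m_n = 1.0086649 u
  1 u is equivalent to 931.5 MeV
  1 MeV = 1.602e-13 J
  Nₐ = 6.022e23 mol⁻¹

Σm = 94·m(¹H) + 145·m_n = 94.7355500 + 146.2564105 = 240.9919605 u
The mass defect is 240.9919605 − 239.05216 = 1.9398005 u.
E_B = 1.9398005 × 931.5 = 1806.92 MeV
Per nucleus in joules: 1806.92 MeV × 1.602e-13 J/MeV = 2.8947e-10 J
Per mole: 2.8947e-10 J × 6.022e23 mol⁻¹ = 1.7432e+14 J/mol

1.74e+11 kJ/mol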